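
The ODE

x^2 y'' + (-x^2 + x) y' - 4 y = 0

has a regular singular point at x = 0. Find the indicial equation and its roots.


Divide by x^2 to reach normal form y'' + P_1(x) y' + P_2(x) y = 0 with P_1(x) = -1 + 1/x and P_2(x) = -4/x^2.
x = 0 is a singular point because the y'-coefficient -1 + 1/x has a pole at x = 0 and the y-coefficient -4/x^2 has a pole at x = 0.
It is a regular singular point because x P_1(x) = p(x) = 1 - x and x^2 P_2(x) = q(x) = -4 are polynomials, hence analytic at x = 0.
p(0) = 1,  q(0) = -4.
Indicial equation: r(r-1) + p(0) r + q(0) = 0, i.e. r^2 + (p(0) - 1) r + q(0) = 0, i.e. r^2 - 4 = 0.
Discriminant: (0)^2 - 4(-4) = 16, so r = (0 ± 4)/2.
Solving: r_1 = 2, r_2 = -2.

indicial: r^2 - 4 = 0; roots r_1 = 2, r_2 = -2


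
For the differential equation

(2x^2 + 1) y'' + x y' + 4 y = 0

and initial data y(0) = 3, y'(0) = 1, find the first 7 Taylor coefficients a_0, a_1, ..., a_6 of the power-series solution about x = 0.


Ansatz: y(x) = sum_{n>=0} a_n x^n, so y'(x) = sum_{n>=1} n a_n x^(n-1) and y''(x) = sum_{n>=2} n(n-1) a_n x^(n-2).
Substitute into P(x) y'' + Q(x) y' + R(x) y = 0 with P(x) = 2x^2 + 1, Q(x) = x, R(x) = 4, and match powers of x.
Initial conditions: a_0 = 3, a_1 = 1.
Setting the coefficient of each power of x to zero and solving order by order (substituting the coefficients already found):
  x^0: 2 a_2 + 4 a_0 = 0  ->  2 a_2 = -4 a_0 = -12  ->  a_2 = -6
  x^1: 6 a_3 + 5 a_1 = 0  ->  6 a_3 = -5 a_1 = -5  ->  a_3 = -5/6
  x^2: 12 a_4 + 10 a_2 = 0  ->  12 a_4 = -10 a_2 = 60  ->  a_4 = 5
  x^3: 20 a_5 + 19 a_3 = 0  ->  20 a_5 = -19 a_3 = 95/6  ->  a_5 = 19/24
  x^4: 30 a_6 + 32 a_4 = 0  ->  30 a_6 = -32 a_4 = -160  ->  a_6 = -16/3
Truncated series: y(x) = 3 + x - 6 x^2 - (5/6) x^3 + 5 x^4 + (19/24) x^5 - (16/3) x^6 + O(x^7).

a_0 = 3; a_1 = 1; a_2 = -6; a_3 = -5/6; a_4 = 5; a_5 = 19/24; a_6 = -16/3


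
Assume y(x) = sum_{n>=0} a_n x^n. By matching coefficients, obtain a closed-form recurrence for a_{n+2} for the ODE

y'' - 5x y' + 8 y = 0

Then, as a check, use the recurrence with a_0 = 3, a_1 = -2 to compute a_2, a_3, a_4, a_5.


Substitute y = sum_n a_n x^n.
y''(x) has coefficient (n+2)(n+1) a_{n+2} at x^n;
-5 x y'(x) has coefficient -5 n a_n at x^n (shift);
8 y(x) has coefficient 8 a_n at x^n.
Matching x^n: (n+2)(n+1) a_{n+2} + (-5n + 8) a_n = 0.
Thus a_{n+2} = (5n - 8) / ((n+1)(n+2)) * a_n.

Check with a_0 = 3, a_1 = -2 (apply the recurrence for n = 0, 1, 2, 3): a_0 = 3, a_1 = -2, a_2 = -12, a_3 = 1, a_4 = -2, a_5 = 7/20.

a_(n+2) = (5n - 8) / ((n+1)(n+2)) * a_n; check: a_0 = 3, a_1 = -2, a_2 = -12, a_3 = 1, a_4 = -2, a_5 = 7/20


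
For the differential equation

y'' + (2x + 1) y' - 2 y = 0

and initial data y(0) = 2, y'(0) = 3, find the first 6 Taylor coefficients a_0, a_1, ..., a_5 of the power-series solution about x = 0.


Ansatz: y(x) = sum_{n>=0} a_n x^n, so y'(x) = sum_{n>=1} n a_n x^(n-1) and y''(x) = sum_{n>=2} n(n-1) a_n x^(n-2).
Substitute into P(x) y'' + Q(x) y' + R(x) y = 0 with P(x) = 1, Q(x) = 2x + 1, R(x) = -2, and match powers of x.
Initial conditions: a_0 = 2, a_1 = 3.
Setting the coefficient of each power of x to zero and solving order by order (substituting the coefficients already found):
  x^0: 2 a_2 + a_1 - 2 a_0 = 0  ->  2 a_2 = -a_1 + 2 a_0 = 1  ->  a_2 = 1/2
  x^1: 6 a_3 + 2 a_2 = 0  ->  6 a_3 = -2 a_2 = -1  ->  a_3 = -1/6
  x^2: 12 a_4 + 3 a_3 + 2 a_2 = 0  ->  12 a_4 = -3 a_3 - 2 a_2 = -1/2  ->  a_4 = -1/24
  x^3: 20 a_5 + 4 a_4 + 4 a_3 = 0  ->  20 a_5 = -4 a_4 - 4 a_3 = 5/6  ->  a_5 = 1/24
Truncated series: y(x) = 2 + 3 x + (1/2) x^2 - (1/6) x^3 - (1/24) x^4 + (1/24) x^5 + O(x^6).

a_0 = 2; a_1 = 3; a_2 = 1/2; a_3 = -1/6; a_4 = -1/24; a_5 = 1/24


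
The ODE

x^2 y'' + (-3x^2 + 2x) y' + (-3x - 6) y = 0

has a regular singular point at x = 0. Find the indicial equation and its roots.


Divide by x^2 to reach normal form y'' + P_1(x) y' + P_2(x) y = 0 with P_1(x) = -3 + 2/x and P_2(x) = -3/x - 6/x^2.
x = 0 is a singular point because the y'-coefficient -3 + 2/x has a pole at x = 0 and the y-coefficient -3/x - 6/x^2 has a pole at x = 0.
It is a regular singular point because x P_1(x) = p(x) = 2 - 3x and x^2 P_2(x) = q(x) = -3x - 6 are polynomials, hence analytic at x = 0.
p(0) = 2,  q(0) = -6.
Indicial equation: r(r-1) + p(0) r + q(0) = 0, i.e. r^2 + (p(0) - 1) r + q(0) = 0, i.e. r^2 + 1 r - 6 = 0.
Discriminant: (1)^2 - 4(-6) = 25, so r = (-1 ± 5)/2.
Solving: r_1 = 2, r_2 = -3.

indicial: r^2 + 1 r - 6 = 0; roots r_1 = 2, r_2 = -3


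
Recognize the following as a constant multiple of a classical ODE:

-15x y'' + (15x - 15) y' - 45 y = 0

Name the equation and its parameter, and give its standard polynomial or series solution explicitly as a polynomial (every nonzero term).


All three coefficients share the factor -15; dividing through by -15 gives  x y'' + (1 - x) y' + 3 y = 0.
This matches the Laguerre equation x y'' + (1 - x) y' + n y = 0 with n = 3; the polynomial solution is L_3(x).
With y = sum_k a_k x^k, matching x^k gives (k+1)k a_{k+1} + (k+1) a_{k+1} - k a_k + n a_k = 0, i.e. (k+1)^2 a_{k+1} = (k - n) a_k = (k - 3) a_k. The right side vanishes at k = 3, so the series terminates at degree 3.
Standard normalization L_n(0) = 1 gives a_0 = 1. Work upward with a_{k+1} = (k - 3) a_k / (k+1)^2:
  a_1 = (0 - 3)(1) / 1^2 = -3/1 = -3
  a_2 = (1 - 3)(-3) / 2^2 = 6/4 = 3/2
  a_3 = (2 - 3)(3/2) / 3^2 = (-3/2)/9 = -1/6
Hence L_3(x) = -x^3/6 + 3 x^2/2 - 3 x + 1.

L_3(x); series = -x^3/6 + 3 x^2/2 - 3 x + 1


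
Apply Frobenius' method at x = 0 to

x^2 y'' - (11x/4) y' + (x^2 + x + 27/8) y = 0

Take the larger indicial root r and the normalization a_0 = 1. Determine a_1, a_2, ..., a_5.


Write in Frobenius form y'' + (p(x)/x) y' + (q(x)/x^2) y = 0:
  p(x) = -11/4,  q(x) = x^2 + x + 27/8.
Indicial equation: r(r-1) + (-11/4) r + (27/8) = 0 -> roots r_1 = 9/4, r_2 = 3/2.
Take r = r_1 = 9/4. Let y(x) = x^r sum_{n>=0} a_n x^n with a_0 = 1.
Substitute y = x^r sum a_n x^n and match x^{r+n}. The recurrence is
  D(n) a_n + 1 a_{n-1} + 1 a_{n-2} = 0,  where D(n) = (r+n)(r+n-1) + (-11/4)(r+n) + (27/8).
  a_n = [-1 a_{n-1} - 1 a_{n-2}] / D(n).
Since the indicial polynomial factors as (r - r_1)(r - r_2), D(n) = (r_1 + n - r_1)(r_1 + n - r_2) = n(n + 3/4).
Evaluating step by step (a_0 = 1):
  n = 1: D(1) = 1(1 + 3/4) = 7/4; numerator = -1(1) = -1; a_1 = (-1)/(7/4) = -4/7
  n = 2: D(2) = 2(2 + 3/4) = 11/2; numerator = -1(-4/7) - 1(1) = -3/7; a_2 = (-3/7)/(11/2) = -6/77
  n = 3: D(3) = 3(3 + 3/4) = 45/4; numerator = -1(-6/77) - 1(-4/7) = 50/77; a_3 = (50/77)/(45/4) = 40/693
  n = 4: D(4) = 4(4 + 3/4) = 19; numerator = -1(40/693) - 1(-6/77) = 2/99; a_4 = (2/99)/(19) = 2/1881
  n = 5: D(5) = 5(5 + 3/4) = 115/4; numerator = -1(2/1881) - 1(40/693) = -86/1463; a_5 = (-86/1463)/(115/4) = -344/168245

r = 9/4; a_0 = 1; a_1 = -4/7; a_2 = -6/77; a_3 = 40/693; a_4 = 2/1881; a_5 = -344/168245


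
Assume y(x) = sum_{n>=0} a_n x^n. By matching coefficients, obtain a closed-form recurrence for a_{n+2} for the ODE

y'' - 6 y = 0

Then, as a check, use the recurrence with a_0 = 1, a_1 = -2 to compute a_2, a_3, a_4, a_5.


Substitute y = sum_n a_n x^n into y'' + (const) y = 0.
y''(x) = sum_{n>=0} (n+2)(n+1) a_{n+2} x^n.
The ODE becomes sum_n [(n+2)(n+1) a_{n+2} - 6 a_n] x^n = 0.
Setting each coefficient to zero gives the recurrence:
  (n+2)(n+1) a_{n+2} - 6 a_n = 0,
  a_{n+2} = 6 / ((n+1)(n+2)) a_n.

Check with a_0 = 1, a_1 = -2 (apply the recurrence for n = 0, 1, 2, 3): a_0 = 1, a_1 = -2, a_2 = 3, a_3 = -2, a_4 = 3/2, a_5 = -3/5.

a_{n+2} = 6/((n+1)(n+2)) * a_n; check: a_0 = 1, a_1 = -2, a_2 = 3, a_3 = -2, a_4 = 3/2, a_5 = -3/5


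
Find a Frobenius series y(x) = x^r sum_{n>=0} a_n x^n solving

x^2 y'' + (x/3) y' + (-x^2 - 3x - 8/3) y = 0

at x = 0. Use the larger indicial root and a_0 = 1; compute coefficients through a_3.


Write in Frobenius form y'' + (p(x)/x) y' + (q(x)/x^2) y = 0:
  p(x) = 1/3,  q(x) = -x^2 - 3x - 8/3.
Indicial equation: r(r-1) + (1/3) r + (-8/3) = 0 -> roots r_1 = 2, r_2 = -4/3.
Take r = r_1 = 2. Let y(x) = x^r sum_{n>=0} a_n x^n with a_0 = 1.
Substitute y = x^r sum a_n x^n and match x^{r+n}. The recurrence is
  D(n) a_n - 3 a_{n-1} - 1 a_{n-2} = 0,  where D(n) = (r+n)(r+n-1) + (1/3)(r+n) + (-8/3).
  a_n = [3 a_{n-1} + 1 a_{n-2}] / D(n).
Since the indicial polynomial factors as (r - r_1)(r - r_2), D(n) = (r_1 + n - r_1)(r_1 + n - r_2) = n(n + 10/3).
Evaluating step by step (a_0 = 1):
  n = 1: D(1) = 1(1 + 10/3) = 13/3; numerator = 3(1) = 3; a_1 = (3)/(13/3) = 9/13
  n = 2: D(2) = 2(2 + 10/3) = 32/3; numerator = 3(9/13) + 1(1) = 40/13; a_2 = (40/13)/(32/3) = 15/52
  n = 3: D(3) = 3(3 + 10/3) = 19; numerator = 3(15/52) + 1(9/13) = 81/52; a_3 = (81/52)/(19) = 81/988

r = 2; a_0 = 1; a_1 = 9/13; a_2 = 15/52; a_3 = 81/988


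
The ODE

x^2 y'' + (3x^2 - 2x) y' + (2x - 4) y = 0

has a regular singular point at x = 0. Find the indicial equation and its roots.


Divide by x^2 to reach normal form y'' + P_1(x) y' + P_2(x) y = 0 with P_1(x) = 3 - 2/x and P_2(x) = 2/x - 4/x^2.
x = 0 is a singular point because the y'-coefficient 3 - 2/x has a pole at x = 0 and the y-coefficient 2/x - 4/x^2 has a pole at x = 0.
It is a regular singular point because x P_1(x) = p(x) = 3x - 2 and x^2 P_2(x) = q(x) = 2x - 4 are polynomials, hence analytic at x = 0.
p(0) = -2,  q(0) = -4.
Indicial equation: r(r-1) + p(0) r + q(0) = 0, i.e. r^2 + (p(0) - 1) r + q(0) = 0, i.e. r^2 - 3 r - 4 = 0.
Discriminant: (-3)^2 - 4(-4) = 25, so r = (3 ± 5)/2.
Solving: r_1 = 4, r_2 = -1.

indicial: r^2 - 3 r - 4 = 0; roots r_1 = 4, r_2 = -1


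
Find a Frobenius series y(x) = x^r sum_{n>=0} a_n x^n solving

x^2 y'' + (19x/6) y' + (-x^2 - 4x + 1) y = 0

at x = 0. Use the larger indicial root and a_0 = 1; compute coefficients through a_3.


Write in Frobenius form y'' + (p(x)/x) y' + (q(x)/x^2) y = 0:
  p(x) = 19/6,  q(x) = -x^2 - 4x + 1.
Indicial equation: r(r-1) + (19/6) r + (1) = 0 -> roots r_1 = -2/3, r_2 = -3/2.
Take r = r_1 = -2/3. Let y(x) = x^r sum_{n>=0} a_n x^n with a_0 = 1.
Substitute y = x^r sum a_n x^n and match x^{r+n}. The recurrence is
  D(n) a_n - 4 a_{n-1} - 1 a_{n-2} = 0,  where D(n) = (r+n)(r+n-1) + (19/6)(r+n) + (1).
  a_n = [4 a_{n-1} + 1 a_{n-2}] / D(n).
Since the indicial polynomial factors as (r - r_1)(r - r_2), D(n) = (r_1 + n - r_1)(r_1 + n - r_2) = n(n + 5/6).
Evaluating step by step (a_0 = 1):
  n = 1: D(1) = 1(1 + 5/6) = 11/6; numerator = 4(1) = 4; a_1 = (4)/(11/6) = 24/11
  n = 2: D(2) = 2(2 + 5/6) = 17/3; numerator = 4(24/11) + 1(1) = 107/11; a_2 = (107/11)/(17/3) = 321/187
  n = 3: D(3) = 3(3 + 5/6) = 23/2; numerator = 4(321/187) + 1(24/11) = 1692/187; a_3 = (1692/187)/(23/2) = 3384/4301

r = -2/3; a_0 = 1; a_1 = 24/11; a_2 = 321/187; a_3 = 3384/4301


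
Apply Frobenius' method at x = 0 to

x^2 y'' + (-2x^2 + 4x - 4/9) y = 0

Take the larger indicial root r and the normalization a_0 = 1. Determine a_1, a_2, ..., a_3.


Write in Frobenius form y'' + (p(x)/x) y' + (q(x)/x^2) y = 0:
  p(x) = 0,  q(x) = -2x^2 + 4x - 4/9.
Indicial equation: r(r-1) + (0) r + (-4/9) = 0 -> roots r_1 = 4/3, r_2 = -1/3.
Take r = r_1 = 4/3. Let y(x) = x^r sum_{n>=0} a_n x^n with a_0 = 1.
Substitute y = x^r sum a_n x^n and match x^{r+n}. The recurrence is
  D(n) a_n + 4 a_{n-1} - 2 a_{n-2} = 0,  where D(n) = (r+n)(r+n-1) + (0)(r+n) + (-4/9).
  a_n = [-4 a_{n-1} + 2 a_{n-2}] / D(n).
Since the indicial polynomial factors as (r - r_1)(r - r_2), D(n) = (r_1 + n - r_1)(r_1 + n - r_2) = n(n + 5/3).
Evaluating step by step (a_0 = 1):
  n = 1: D(1) = 1(1 + 5/3) = 8/3; numerator = -4(1) = -4; a_1 = (-4)/(8/3) = -3/2
  n = 2: D(2) = 2(2 + 5/3) = 22/3; numerator = -4(-3/2) + 2(1) = 8; a_2 = (8)/(22/3) = 12/11
  n = 3: D(3) = 3(3 + 5/3) = 14; numerator = -4(12/11) + 2(-3/2) = -81/11; a_3 = (-81/11)/(14) = -81/154

r = 4/3; a_0 = 1; a_1 = -3/2; a_2 = 12/11; a_3 = -81/154


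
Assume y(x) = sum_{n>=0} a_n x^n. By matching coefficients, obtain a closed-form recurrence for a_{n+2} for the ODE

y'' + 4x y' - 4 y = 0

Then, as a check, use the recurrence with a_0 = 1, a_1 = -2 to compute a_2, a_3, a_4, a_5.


Substitute y = sum_n a_n x^n.
y''(x) has coefficient (n+2)(n+1) a_{n+2} at x^n;
4 x y'(x) has coefficient 4 n a_n at x^n (shift);
-4 y(x) has coefficient -4 a_n at x^n.
Matching x^n: (n+2)(n+1) a_{n+2} + (4n - 4) a_n = 0.
Thus a_{n+2} = (-4n + 4) / ((n+1)(n+2)) * a_n.

Check with a_0 = 1, a_1 = -2 (apply the recurrence for n = 0, 1, 2, 3): a_0 = 1, a_1 = -2, a_2 = 2, a_3 = 0, a_4 = -2/3, a_5 = 0.

a_(n+2) = (-4n + 4) / ((n+1)(n+2)) * a_n; check: a_0 = 1, a_1 = -2, a_2 = 2, a_3 = 0, a_4 = -2/3, a_5 = 0


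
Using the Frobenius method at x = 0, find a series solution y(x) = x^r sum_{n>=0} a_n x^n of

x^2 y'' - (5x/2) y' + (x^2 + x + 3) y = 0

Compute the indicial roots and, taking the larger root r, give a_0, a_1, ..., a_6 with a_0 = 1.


Write in Frobenius form y'' + (p(x)/x) y' + (q(x)/x^2) y = 0:
  p(x) = -5/2,  q(x) = x^2 + x + 3.
Indicial equation: r(r-1) + (-5/2) r + (3) = 0 -> roots r_1 = 2, r_2 = 3/2.
Take r = r_1 = 2. Let y(x) = x^r sum_{n>=0} a_n x^n with a_0 = 1.
Substitute y = x^r sum a_n x^n and match x^{r+n}. The recurrence is
  D(n) a_n + 1 a_{n-1} + 1 a_{n-2} = 0,  where D(n) = (r+n)(r+n-1) + (-5/2)(r+n) + (3).
  a_n = [-1 a_{n-1} - 1 a_{n-2}] / D(n).
Since the indicial polynomial factors as (r - r_1)(r - r_2), D(n) = (r_1 + n - r_1)(r_1 + n - r_2) = n(n + 1/2).
Evaluating step by step (a_0 = 1):
  n = 1: D(1) = 1(1 + 1/2) = 3/2; numerator = -1(1) = -1; a_1 = (-1)/(3/2) = -2/3
  n = 2: D(2) = 2(2 + 1/2) = 5; numerator = -1(-2/3) - 1(1) = -1/3; a_2 = (-1/3)/(5) = -1/15
  n = 3: D(3) = 3(3 + 1/2) = 21/2; numerator = -1(-1/15) - 1(-2/3) = 11/15; a_3 = (11/15)/(21/2) = 22/315
  n = 4: D(4) = 4(4 + 1/2) = 18; numerator = -1(22/315) - 1(-1/15) = -1/315; a_4 = (-1/315)/(18) = -1/5670
  n = 5: D(5) = 5(5 + 1/2) = 55/2; numerator = -1(-1/5670) - 1(22/315) = -79/1134; a_5 = (-79/1134)/(55/2) = -79/31185
  n = 6: D(6) = 6(6 + 1/2) = 39; numerator = -1(-79/31185) - 1(-1/5670) = 169/62370; a_6 = (169/62370)/(39) = 13/187110

r = 2; a_0 = 1; a_1 = -2/3; a_2 = -1/15; a_3 = 22/315; a_4 = -1/5670; a_5 = -79/31185; a_6 = 13/187110


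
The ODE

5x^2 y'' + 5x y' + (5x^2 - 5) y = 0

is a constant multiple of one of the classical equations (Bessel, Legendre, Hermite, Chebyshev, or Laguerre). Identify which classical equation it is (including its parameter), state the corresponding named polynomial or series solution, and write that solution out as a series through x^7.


All three coefficients share the factor 5; dividing through by 5 gives  x^2 y'' + x y' + (x^2 - 1) y = 0.
This matches the Bessel equation x^2 y'' + x y' + (x^2 - nu^2) y = 0 with nu^2 = 1, so nu = 1; the solution bounded at x = 0 is J_1(x).
Frobenius at x = 0: indicial roots ±nu; for r = nu the recurrence k(k + 2nu) c_k = -c_{k-2} gives the standard series J_nu(x) = sum_{k>=0} (-1)^k / (k! (k+nu)!) (x/2)^(2k+nu). Evaluate the first 4 terms:
  k = 0: (-1)^0 / (0! * 1! * 2^1) x^1 = 1/(1*1*2) x^1 = (1/2) x^1
  k = 1: (-1)^1 / (1! * 2! * 2^3) x^3 = -1/(1*2*8) x^3 = (-1/16) x^3
  k = 2: (-1)^2 / (2! * 3! * 2^5) x^5 = 1/(2*6*32) x^5 = (1/384) x^5
  k = 3: (-1)^3 / (3! * 4! * 2^7) x^7 = -1/(6*24*128) x^7 = (-1/18432) x^7
Hence J_1(x) = -x^7/18432 + x^5/384 - x^3/16 + x/2 + ....

J_1(x); series = -x^7/18432 + x^5/384 - x^3/16 + x/2


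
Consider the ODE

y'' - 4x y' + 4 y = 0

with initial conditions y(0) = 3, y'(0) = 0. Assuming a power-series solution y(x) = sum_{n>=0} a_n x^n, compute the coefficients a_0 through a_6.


Ansatz: y(x) = sum_{n>=0} a_n x^n, so y'(x) = sum_{n>=1} n a_n x^(n-1) and y''(x) = sum_{n>=2} n(n-1) a_n x^(n-2).
Substitute into P(x) y'' + Q(x) y' + R(x) y = 0 with P(x) = 1, Q(x) = -4x, R(x) = 4, and match powers of x.
Initial conditions: a_0 = 3, a_1 = 0.
Setting the coefficient of each power of x to zero and solving order by order (substituting the coefficients already found):
  x^0: 2 a_2 + 4 a_0 = 0  ->  2 a_2 = -4 a_0 = -12  ->  a_2 = -6
  x^1: 6 a_3 = 0  ->  a_3 = 0
  x^2: 12 a_4 - 4 a_2 = 0  ->  12 a_4 = 4 a_2 = -24  ->  a_4 = -2
  x^3: 20 a_5 - 8 a_3 = 0  ->  20 a_5 = 8 a_3 = 0  ->  a_5 = 0
  x^4: 30 a_6 - 12 a_4 = 0  ->  30 a_6 = 12 a_4 = -24  ->  a_6 = -4/5
Truncated series: y(x) = 3 - 6 x^2 - 2 x^4 - (4/5) x^6 + O(x^7).

a_0 = 3; a_1 = 0; a_2 = -6; a_3 = 0; a_4 = -2; a_5 = 0; a_6 = -4/5


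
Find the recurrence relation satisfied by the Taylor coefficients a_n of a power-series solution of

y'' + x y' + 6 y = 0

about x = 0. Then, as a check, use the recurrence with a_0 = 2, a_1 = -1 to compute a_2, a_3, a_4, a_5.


Substitute y = sum_n a_n x^n.
y''(x) has coefficient (n+2)(n+1) a_{n+2} at x^n;
x y'(x) has coefficient n a_n at x^n (shift);
6 y(x) has coefficient 6 a_n at x^n.
Matching x^n: (n+2)(n+1) a_{n+2} + (n + 6) a_n = 0.
Thus a_{n+2} = (-n - 6) / ((n+1)(n+2)) * a_n.

Check with a_0 = 2, a_1 = -1 (apply the recurrence for n = 0, 1, 2, 3): a_0 = 2, a_1 = -1, a_2 = -6, a_3 = 7/6, a_4 = 4, a_5 = -21/40.

a_(n+2) = (-n - 6) / ((n+1)(n+2)) * a_n; check: a_0 = 2, a_1 = -1, a_2 = -6, a_3 = 7/6, a_4 = 4, a_5 = -21/40


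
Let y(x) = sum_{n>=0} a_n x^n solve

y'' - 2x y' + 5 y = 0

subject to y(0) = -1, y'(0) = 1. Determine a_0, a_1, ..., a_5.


Ansatz: y(x) = sum_{n>=0} a_n x^n, so y'(x) = sum_{n>=1} n a_n x^(n-1) and y''(x) = sum_{n>=2} n(n-1) a_n x^(n-2).
Substitute into P(x) y'' + Q(x) y' + R(x) y = 0 with P(x) = 1, Q(x) = -2x, R(x) = 5, and match powers of x.
Initial conditions: a_0 = -1, a_1 = 1.
Setting the coefficient of each power of x to zero and solving order by order (substituting the coefficients already found):
  x^0: 2 a_2 + 5 a_0 = 0  ->  2 a_2 = -5 a_0 = 5  ->  a_2 = 5/2
  x^1: 6 a_3 + 3 a_1 = 0  ->  6 a_3 = -3 a_1 = -3  ->  a_3 = -1/2
  x^2: 12 a_4 + a_2 = 0  ->  12 a_4 = -a_2 = -5/2  ->  a_4 = -5/24
  x^3: 20 a_5 - a_3 = 0  ->  20 a_5 = a_3 = -1/2  ->  a_5 = -1/40
Truncated series: y(x) = -1 + x + (5/2) x^2 - (1/2) x^3 - (5/24) x^4 - (1/40) x^5 + O(x^6).

a_0 = -1; a_1 = 1; a_2 = 5/2; a_3 = -1/2; a_4 = -5/24; a_5 = -1/40


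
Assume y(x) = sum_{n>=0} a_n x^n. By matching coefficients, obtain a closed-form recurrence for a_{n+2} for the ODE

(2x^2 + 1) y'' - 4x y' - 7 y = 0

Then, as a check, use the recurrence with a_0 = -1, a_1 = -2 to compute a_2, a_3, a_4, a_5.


Substitute y = sum_n a_n x^n.
(1 + 2 x^2) y'' contributes (n+2)(n+1) a_{n+2} + 2 n(n-1) a_n at x^n.
-4 x y'(x) contributes -4 n a_n at x^n.
-7 y(x) contributes -7 a_n at x^n.
Matching x^n: (n+2)(n+1) a_{n+2} + (2 n(n-1) - 4 n - 7) a_n = 0.
Thus a_{n+2} = (-2 n(n-1) + 4 n + 7) / ((n+1)(n+2)) * a_n.

Check with a_0 = -1, a_1 = -2 (apply the recurrence for n = 0, 1, 2, 3): a_0 = -1, a_1 = -2, a_2 = -7/2, a_3 = -11/3, a_4 = -77/24, a_5 = -77/60.

a_(n+2) = (-2 n(n-1) + 4 n + 7) / ((n+1)(n+2)) * a_n; check: a_0 = -1, a_1 = -2, a_2 = -7/2, a_3 = -11/3, a_4 = -77/24, a_5 = -77/60


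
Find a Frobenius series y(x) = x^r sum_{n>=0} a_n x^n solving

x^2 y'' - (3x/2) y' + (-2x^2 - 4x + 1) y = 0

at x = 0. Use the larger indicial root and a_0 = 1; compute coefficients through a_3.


Write in Frobenius form y'' + (p(x)/x) y' + (q(x)/x^2) y = 0:
  p(x) = -3/2,  q(x) = -2x^2 - 4x + 1.
Indicial equation: r(r-1) + (-3/2) r + (1) = 0 -> roots r_1 = 2, r_2 = 1/2.
Take r = r_1 = 2. Let y(x) = x^r sum_{n>=0} a_n x^n with a_0 = 1.
Substitute y = x^r sum a_n x^n and match x^{r+n}. The recurrence is
  D(n) a_n - 4 a_{n-1} - 2 a_{n-2} = 0,  where D(n) = (r+n)(r+n-1) + (-3/2)(r+n) + (1).
  a_n = [4 a_{n-1} + 2 a_{n-2}] / D(n).
Since the indicial polynomial factors as (r - r_1)(r - r_2), D(n) = (r_1 + n - r_1)(r_1 + n - r_2) = n(n + 3/2).
Evaluating step by step (a_0 = 1):
  n = 1: D(1) = 1(1 + 3/2) = 5/2; numerator = 4(1) = 4; a_1 = (4)/(5/2) = 8/5
  n = 2: D(2) = 2(2 + 3/2) = 7; numerator = 4(8/5) + 2(1) = 42/5; a_2 = (42/5)/(7) = 6/5
  n = 3: D(3) = 3(3 + 3/2) = 27/2; numerator = 4(6/5) + 2(8/5) = 8; a_3 = (8)/(27/2) = 16/27

r = 2; a_0 = 1; a_1 = 8/5; a_2 = 6/5; a_3 = 16/27


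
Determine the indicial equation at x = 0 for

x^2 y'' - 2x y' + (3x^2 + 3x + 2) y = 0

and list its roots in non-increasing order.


Divide by x^2 to reach normal form y'' + P_1(x) y' + P_2(x) y = 0 with P_1(x) = -2/x and P_2(x) = 3 + 3/x + 2/x^2.
x = 0 is a singular point because the y'-coefficient -2/x has a pole at x = 0 and the y-coefficient 3 + 3/x + 2/x^2 has a pole at x = 0.
It is a regular singular point because x P_1(x) = p(x) = -2 and x^2 P_2(x) = q(x) = 3x^2 + 3x + 2 are polynomials, hence analytic at x = 0.
p(0) = -2,  q(0) = 2.
Indicial equation: r(r-1) + p(0) r + q(0) = 0, i.e. r^2 + (p(0) - 1) r + q(0) = 0, i.e. r^2 - 3 r + 2 = 0.
Discriminant: (-3)^2 - 4(2) = 1, so r = (3 ± 1)/2.
Solving: r_1 = 2, r_2 = 1.

indicial: r^2 - 3 r + 2 = 0; roots r_1 = 2, r_2 = 1


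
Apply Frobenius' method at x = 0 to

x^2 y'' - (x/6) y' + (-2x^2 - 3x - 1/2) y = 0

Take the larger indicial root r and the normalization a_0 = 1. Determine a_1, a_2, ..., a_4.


Write in Frobenius form y'' + (p(x)/x) y' + (q(x)/x^2) y = 0:
  p(x) = -1/6,  q(x) = -2x^2 - 3x - 1/2.
Indicial equation: r(r-1) + (-1/6) r + (-1/2) = 0 -> roots r_1 = 3/2, r_2 = -1/3.
Take r = r_1 = 3/2. Let y(x) = x^r sum_{n>=0} a_n x^n with a_0 = 1.
Substitute y = x^r sum a_n x^n and match x^{r+n}. The recurrence is
  D(n) a_n - 3 a_{n-1} - 2 a_{n-2} = 0,  where D(n) = (r+n)(r+n-1) + (-1/6)(r+n) + (-1/2).
  a_n = [3 a_{n-1} + 2 a_{n-2}] / D(n).
Since the indicial polynomial factors as (r - r_1)(r - r_2), D(n) = (r_1 + n - r_1)(r_1 + n - r_2) = n(n + 11/6).
Evaluating step by step (a_0 = 1):
  n = 1: D(1) = 1(1 + 11/6) = 17/6; numerator = 3(1) = 3; a_1 = (3)/(17/6) = 18/17
  n = 2: D(2) = 2(2 + 11/6) = 23/3; numerator = 3(18/17) + 2(1) = 88/17; a_2 = (88/17)/(23/3) = 264/391
  n = 3: D(3) = 3(3 + 11/6) = 29/2; numerator = 3(264/391) + 2(18/17) = 1620/391; a_3 = (1620/391)/(29/2) = 3240/11339
  n = 4: D(4) = 4(4 + 11/6) = 70/3; numerator = 3(3240/11339) + 2(264/391) = 25032/11339; a_4 = (25032/11339)/(70/3) = 5364/56695

r = 3/2; a_0 = 1; a_1 = 18/17; a_2 = 264/391; a_3 = 3240/11339; a_4 = 5364/56695


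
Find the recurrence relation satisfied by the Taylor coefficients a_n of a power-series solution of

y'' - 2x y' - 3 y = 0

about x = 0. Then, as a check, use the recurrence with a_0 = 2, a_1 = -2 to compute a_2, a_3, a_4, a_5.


Substitute y = sum_n a_n x^n.
y''(x) has coefficient (n+2)(n+1) a_{n+2} at x^n;
-2 x y'(x) has coefficient -2 n a_n at x^n (shift);
-3 y(x) has coefficient -3 a_n at x^n.
Matching x^n: (n+2)(n+1) a_{n+2} + (-2n - 3) a_n = 0.
Thus a_{n+2} = (2n + 3) / ((n+1)(n+2)) * a_n.

Check with a_0 = 2, a_1 = -2 (apply the recurrence for n = 0, 1, 2, 3): a_0 = 2, a_1 = -2, a_2 = 3, a_3 = -5/3, a_4 = 7/4, a_5 = -3/4.

a_(n+2) = (2n + 3) / ((n+1)(n+2)) * a_n; check: a_0 = 2, a_1 = -2, a_2 = 3, a_3 = -5/3, a_4 = 7/4, a_5 = -3/4


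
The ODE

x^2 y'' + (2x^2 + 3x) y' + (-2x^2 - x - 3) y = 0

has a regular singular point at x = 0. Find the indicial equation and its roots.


Divide by x^2 to reach normal form y'' + P_1(x) y' + P_2(x) y = 0 with P_1(x) = 2 + 3/x and P_2(x) = -2 - 1/x - 3/x^2.
x = 0 is a singular point because the y'-coefficient 2 + 3/x has a pole at x = 0 and the y-coefficient -2 - 1/x - 3/x^2 has a pole at x = 0.
It is a regular singular point because x P_1(x) = p(x) = 2x + 3 and x^2 P_2(x) = q(x) = -2x^2 - x - 3 are polynomials, hence analytic at x = 0.
p(0) = 3,  q(0) = -3.
Indicial equation: r(r-1) + p(0) r + q(0) = 0, i.e. r^2 + (p(0) - 1) r + q(0) = 0, i.e. r^2 + 2 r - 3 = 0.
Discriminant: (2)^2 - 4(-3) = 16, so r = (-2 ± 4)/2.
Solving: r_1 = 1, r_2 = -3.

indicial: r^2 + 2 r - 3 = 0; roots r_1 = 1, r_2 = -3


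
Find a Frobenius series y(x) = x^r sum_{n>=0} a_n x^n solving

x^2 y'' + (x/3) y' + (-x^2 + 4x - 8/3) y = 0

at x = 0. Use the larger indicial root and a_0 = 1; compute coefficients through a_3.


Write in Frobenius form y'' + (p(x)/x) y' + (q(x)/x^2) y = 0:
  p(x) = 1/3,  q(x) = -x^2 + 4x - 8/3.
Indicial equation: r(r-1) + (1/3) r + (-8/3) = 0 -> roots r_1 = 2, r_2 = -4/3.
Take r = r_1 = 2. Let y(x) = x^r sum_{n>=0} a_n x^n with a_0 = 1.
Substitute y = x^r sum a_n x^n and match x^{r+n}. The recurrence is
  D(n) a_n + 4 a_{n-1} - 1 a_{n-2} = 0,  where D(n) = (r+n)(r+n-1) + (1/3)(r+n) + (-8/3).
  a_n = [-4 a_{n-1} + 1 a_{n-2}] / D(n).
Since the indicial polynomial factors as (r - r_1)(r - r_2), D(n) = (r_1 + n - r_1)(r_1 + n - r_2) = n(n + 10/3).
Evaluating step by step (a_0 = 1):
  n = 1: D(1) = 1(1 + 10/3) = 13/3; numerator = -4(1) = -4; a_1 = (-4)/(13/3) = -12/13
  n = 2: D(2) = 2(2 + 10/3) = 32/3; numerator = -4(-12/13) + 1(1) = 61/13; a_2 = (61/13)/(32/3) = 183/416
  n = 3: D(3) = 3(3 + 10/3) = 19; numerator = -4(183/416) + 1(-12/13) = -279/104; a_3 = (-279/104)/(19) = -279/1976

r = 2; a_0 = 1; a_1 = -12/13; a_2 = 183/416; a_3 = -279/1976


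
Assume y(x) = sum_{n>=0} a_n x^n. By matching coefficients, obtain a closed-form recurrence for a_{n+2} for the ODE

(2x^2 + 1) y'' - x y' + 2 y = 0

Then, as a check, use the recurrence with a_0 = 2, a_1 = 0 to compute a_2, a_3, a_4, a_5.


Substitute y = sum_n a_n x^n.
(1 + 2 x^2) y'' contributes (n+2)(n+1) a_{n+2} + 2 n(n-1) a_n at x^n.
-x y'(x) contributes -n a_n at x^n.
2 y(x) contributes 2 a_n at x^n.
Matching x^n: (n+2)(n+1) a_{n+2} + (2 n(n-1) - n + 2) a_n = 0.
Thus a_{n+2} = (-2 n(n-1) + n - 2) / ((n+1)(n+2)) * a_n.

Check with a_0 = 2, a_1 = 0 (apply the recurrence for n = 0, 1, 2, 3): a_0 = 2, a_1 = 0, a_2 = -2, a_3 = 0, a_4 = 2/3, a_5 = 0.

a_(n+2) = (-2 n(n-1) + n - 2) / ((n+1)(n+2)) * a_n; check: a_0 = 2, a_1 = 0, a_2 = -2, a_3 = 0, a_4 = 2/3, a_5 = 0


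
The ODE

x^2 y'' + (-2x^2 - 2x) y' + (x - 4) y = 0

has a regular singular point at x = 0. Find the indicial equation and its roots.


Divide by x^2 to reach normal form y'' + P_1(x) y' + P_2(x) y = 0 with P_1(x) = -2 - 2/x and P_2(x) = 1/x - 4/x^2.
x = 0 is a singular point because the y'-coefficient -2 - 2/x has a pole at x = 0 and the y-coefficient 1/x - 4/x^2 has a pole at x = 0.
It is a regular singular point because x P_1(x) = p(x) = -2x - 2 and x^2 P_2(x) = q(x) = x - 4 are polynomials, hence analytic at x = 0.
p(0) = -2,  q(0) = -4.
Indicial equation: r(r-1) + p(0) r + q(0) = 0, i.e. r^2 + (p(0) - 1) r + q(0) = 0, i.e. r^2 - 3 r - 4 = 0.
Discriminant: (-3)^2 - 4(-4) = 25, so r = (3 ± 5)/2.
Solving: r_1 = 4, r_2 = -1.

indicial: r^2 - 3 r - 4 = 0; roots r_1 = 4, r_2 = -1


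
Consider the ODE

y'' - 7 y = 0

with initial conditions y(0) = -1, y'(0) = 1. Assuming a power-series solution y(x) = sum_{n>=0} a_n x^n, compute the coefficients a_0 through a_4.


Ansatz: y(x) = sum_{n>=0} a_n x^n, so y'(x) = sum_{n>=1} n a_n x^(n-1) and y''(x) = sum_{n>=2} n(n-1) a_n x^(n-2).
Substitute into P(x) y'' + Q(x) y' + R(x) y = 0 with P(x) = 1, Q(x) = 0, R(x) = -7, and match powers of x.
Initial conditions: a_0 = -1, a_1 = 1.
Setting the coefficient of each power of x to zero and solving order by order (substituting the coefficients already found):
  x^0: 2 a_2 - 7 a_0 = 0  ->  2 a_2 = 7 a_0 = -7  ->  a_2 = -7/2
  x^1: 6 a_3 - 7 a_1 = 0  ->  6 a_3 = 7 a_1 = 7  ->  a_3 = 7/6
  x^2: 12 a_4 - 7 a_2 = 0  ->  12 a_4 = 7 a_2 = -49/2  ->  a_4 = -49/24
Truncated series: y(x) = -1 + x - (7/2) x^2 + (7/6) x^3 - (49/24) x^4 + O(x^5).

a_0 = -1; a_1 = 1; a_2 = -7/2; a_3 = 7/6; a_4 = -49/24


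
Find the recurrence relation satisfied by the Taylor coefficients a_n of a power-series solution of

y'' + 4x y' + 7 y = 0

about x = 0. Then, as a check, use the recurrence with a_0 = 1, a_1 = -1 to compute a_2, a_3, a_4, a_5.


Substitute y = sum_n a_n x^n.
y''(x) has coefficient (n+2)(n+1) a_{n+2} at x^n;
4 x y'(x) has coefficient 4 n a_n at x^n (shift);
7 y(x) has coefficient 7 a_n at x^n.
Matching x^n: (n+2)(n+1) a_{n+2} + (4n + 7) a_n = 0.
Thus a_{n+2} = (-4n - 7) / ((n+1)(n+2)) * a_n.

Check with a_0 = 1, a_1 = -1 (apply the recurrence for n = 0, 1, 2, 3): a_0 = 1, a_1 = -1, a_2 = -7/2, a_3 = 11/6, a_4 = 35/8, a_5 = -209/120.

a_(n+2) = (-4n - 7) / ((n+1)(n+2)) * a_n; check: a_0 = 1, a_1 = -1, a_2 = -7/2, a_3 = 11/6, a_4 = 35/8, a_5 = -209/120


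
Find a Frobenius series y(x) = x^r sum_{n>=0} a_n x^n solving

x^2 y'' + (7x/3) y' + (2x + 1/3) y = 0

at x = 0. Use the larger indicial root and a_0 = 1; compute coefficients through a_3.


Write in Frobenius form y'' + (p(x)/x) y' + (q(x)/x^2) y = 0:
  p(x) = 7/3,  q(x) = 2x + 1/3.
Indicial equation: r(r-1) + (7/3) r + (1/3) = 0 -> roots r_1 = -1/3, r_2 = -1.
Take r = r_1 = -1/3. Let y(x) = x^r sum_{n>=0} a_n x^n with a_0 = 1.
Substitute y = x^r sum a_n x^n and match x^{r+n}. The recurrence is
  D(n) a_n + 2 a_{n-1} = 0,  where D(n) = (r+n)(r+n-1) + (7/3)(r+n) + (1/3).
  a_n = -2 / D(n) * a_{n-1}.
Since the indicial polynomial factors as (r - r_1)(r - r_2), D(n) = (r_1 + n - r_1)(r_1 + n - r_2) = n(n + 2/3).
Evaluating step by step (a_0 = 1):
  n = 1: D(1) = 1(1 + 2/3) = 5/3; numerator = -2(1) = -2; a_1 = (-2)/(5/3) = -6/5
  n = 2: D(2) = 2(2 + 2/3) = 16/3; numerator = -2(-6/5) = 12/5; a_2 = (12/5)/(16/3) = 9/20
  n = 3: D(3) = 3(3 + 2/3) = 11; numerator = -2(9/20) = -9/10; a_3 = (-9/10)/(11) = -9/110

r = -1/3; a_0 = 1; a_1 = -6/5; a_2 = 9/20; a_3 = -9/110


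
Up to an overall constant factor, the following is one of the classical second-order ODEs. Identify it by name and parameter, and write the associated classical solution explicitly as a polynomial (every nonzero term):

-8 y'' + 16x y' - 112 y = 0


All three coefficients share the factor -8; dividing through by -8 gives  y'' - 2x y' + 14 y = 0.
This matches the Hermite equation y'' - 2x y' + 2n y = 0 with 2n = 14, so n = 7; the polynomial solution is H_7(x).
With y = sum_k a_k x^k, matching x^k gives (k+2)(k+1) a_{k+2} = 2(k - n) a_k = 2(k - 7) a_k. The right side vanishes at k = 7, so the series with the parity of 7 terminates at degree 7.
Standard normalization: leading coefficient of H_n is 2^n, so a_7 = 2^7 = 128. Work downward with a_k = (k+1)(k+2) a_{k+2} / (2(k - n)):
  a_5 = (6)(7)(128) / (2(5 - 7)) = 5376/(-4) = -1344
  a_3 = (4)(5)(-1344) / (2(3 - 7)) = -26880/(-8) = 3360
  a_1 = (2)(3)(3360) / (2(1 - 7)) = 20160/(-12) = -1680
Hence H_7(x) = 128 x^7 - 1344 x^5 + 3360 x^3 - 1680 x.

H_7(x); series = 128 x^7 - 1344 x^5 + 3360 x^3 - 1680 x


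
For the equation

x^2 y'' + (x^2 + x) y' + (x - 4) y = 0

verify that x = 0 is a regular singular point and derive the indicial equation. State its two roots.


Divide by x^2 to reach normal form y'' + P_1(x) y' + P_2(x) y = 0 with P_1(x) = 1 + 1/x and P_2(x) = 1/x - 4/x^2.
x = 0 is a singular point because the y'-coefficient 1 + 1/x has a pole at x = 0 and the y-coefficient 1/x - 4/x^2 has a pole at x = 0.
It is a regular singular point because x P_1(x) = p(x) = x + 1 and x^2 P_2(x) = q(x) = x - 4 are polynomials, hence analytic at x = 0.
p(0) = 1,  q(0) = -4.
Indicial equation: r(r-1) + p(0) r + q(0) = 0, i.e. r^2 + (p(0) - 1) r + q(0) = 0, i.e. r^2 - 4 = 0.
Discriminant: (0)^2 - 4(-4) = 16, so r = (0 ± 4)/2.
Solving: r_1 = 2, r_2 = -2.

indicial: r^2 - 4 = 0; roots r_1 = 2, r_2 = -2


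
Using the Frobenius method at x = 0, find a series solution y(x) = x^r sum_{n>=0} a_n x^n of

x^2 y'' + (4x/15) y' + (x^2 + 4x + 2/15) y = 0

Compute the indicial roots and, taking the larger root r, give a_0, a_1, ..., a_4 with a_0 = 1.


Write in Frobenius form y'' + (p(x)/x) y' + (q(x)/x^2) y = 0:
  p(x) = 4/15,  q(x) = x^2 + 4x + 2/15.
Indicial equation: r(r-1) + (4/15) r + (2/15) = 0 -> roots r_1 = 2/5, r_2 = 1/3.
Take r = r_1 = 2/5. Let y(x) = x^r sum_{n>=0} a_n x^n with a_0 = 1.
Substitute y = x^r sum a_n x^n and match x^{r+n}. The recurrence is
  D(n) a_n + 4 a_{n-1} + 1 a_{n-2} = 0,  where D(n) = (r+n)(r+n-1) + (4/15)(r+n) + (2/15).
  a_n = [-4 a_{n-1} - 1 a_{n-2}] / D(n).
Since the indicial polynomial factors as (r - r_1)(r - r_2), D(n) = (r_1 + n - r_1)(r_1 + n - r_2) = n(n + 1/15).
Evaluating step by step (a_0 = 1):
  n = 1: D(1) = 1(1 + 1/15) = 16/15; numerator = -4(1) = -4; a_1 = (-4)/(16/15) = -15/4
  n = 2: D(2) = 2(2 + 1/15) = 62/15; numerator = -4(-15/4) - 1(1) = 14; a_2 = (14)/(62/15) = 105/31
  n = 3: D(3) = 3(3 + 1/15) = 46/5; numerator = -4(105/31) - 1(-15/4) = -1215/124; a_3 = (-1215/124)/(46/5) = -6075/5704
  n = 4: D(4) = 4(4 + 1/15) = 244/15; numerator = -4(-6075/5704) - 1(105/31) = 1245/1426; a_4 = (1245/1426)/(244/15) = 18675/347944

r = 2/5; a_0 = 1; a_1 = -15/4; a_2 = 105/31; a_3 = -6075/5704; a_4 = 18675/347944


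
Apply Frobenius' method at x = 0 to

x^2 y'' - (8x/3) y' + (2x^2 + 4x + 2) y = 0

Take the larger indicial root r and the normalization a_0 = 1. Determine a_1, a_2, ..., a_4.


Write in Frobenius form y'' + (p(x)/x) y' + (q(x)/x^2) y = 0:
  p(x) = -8/3,  q(x) = 2x^2 + 4x + 2.
Indicial equation: r(r-1) + (-8/3) r + (2) = 0 -> roots r_1 = 3, r_2 = 2/3.
Take r = r_1 = 3. Let y(x) = x^r sum_{n>=0} a_n x^n with a_0 = 1.
Substitute y = x^r sum a_n x^n and match x^{r+n}. The recurrence is
  D(n) a_n + 4 a_{n-1} + 2 a_{n-2} = 0,  where D(n) = (r+n)(r+n-1) + (-8/3)(r+n) + (2).
  a_n = [-4 a_{n-1} - 2 a_{n-2}] / D(n).
Since the indicial polynomial factors as (r - r_1)(r - r_2), D(n) = (r_1 + n - r_1)(r_1 + n - r_2) = n(n + 7/3).
Evaluating step by step (a_0 = 1):
  n = 1: D(1) = 1(1 + 7/3) = 10/3; numerator = -4(1) = -4; a_1 = (-4)/(10/3) = -6/5
  n = 2: D(2) = 2(2 + 7/3) = 26/3; numerator = -4(-6/5) - 2(1) = 14/5; a_2 = (14/5)/(26/3) = 21/65
  n = 3: D(3) = 3(3 + 7/3) = 16; numerator = -4(21/65) - 2(-6/5) = 72/65; a_3 = (72/65)/(16) = 9/130
  n = 4: D(4) = 4(4 + 7/3) = 76/3; numerator = -4(9/130) - 2(21/65) = -12/13; a_4 = (-12/13)/(76/3) = -9/247

r = 3; a_0 = 1; a_1 = -6/5; a_2 = 21/65; a_3 = 9/130; a_4 = -9/247


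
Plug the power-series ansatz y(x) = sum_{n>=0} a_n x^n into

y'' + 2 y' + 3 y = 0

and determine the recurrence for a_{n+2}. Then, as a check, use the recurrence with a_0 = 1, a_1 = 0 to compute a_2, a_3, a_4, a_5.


Substitute y = sum_n a_n x^n.
y''(x) has coefficient (n+2)(n+1) a_{n+2} at x^n;
2 y'(x) has coefficient 2 (n+1) a_{n+1} at x^n;
3 y(x) has coefficient 3 a_n at x^n.
Matching x^n: (n+2)(n+1) a_{n+2} + 2 (n+1) a_{n+1} + 3 a_n = 0.
Thus a_{n+2} = [-2 (n+1) a_{n+1} - 3 a_n] / ((n+1)(n+2)).

Check with a_0 = 1, a_1 = 0 (apply the recurrence for n = 0, 1, 2, 3): a_0 = 1, a_1 = 0, a_2 = -3/2, a_3 = 1, a_4 = -1/8, a_5 = -1/10.

a_(n+2) = [-2 (n+1) a_(n+1) - 3 a_n] / ((n+1)(n+2)); check: a_0 = 1, a_1 = 0, a_2 = -3/2, a_3 = 1, a_4 = -1/8, a_5 = -1/10


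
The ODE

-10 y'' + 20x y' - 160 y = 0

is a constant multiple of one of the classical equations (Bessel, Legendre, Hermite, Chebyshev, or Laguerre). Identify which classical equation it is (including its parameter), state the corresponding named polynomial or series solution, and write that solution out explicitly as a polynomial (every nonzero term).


All three coefficients share the factor -10; dividing through by -10 gives  y'' - 2x y' + 16 y = 0.
This matches the Hermite equation y'' - 2x y' + 2n y = 0 with 2n = 16, so n = 8; the polynomial solution is H_8(x).
With y = sum_k a_k x^k, matching x^k gives (k+2)(k+1) a_{k+2} = 2(k - n) a_k = 2(k - 8) a_k. The right side vanishes at k = 8, so the series with the parity of 8 terminates at degree 8.
Standard normalization: leading coefficient of H_n is 2^n, so a_8 = 2^8 = 256. Work downward with a_k = (k+1)(k+2) a_{k+2} / (2(k - n)):
  a_6 = (7)(8)(256) / (2(6 - 8)) = 14336/(-4) = -3584
  a_4 = (5)(6)(-3584) / (2(4 - 8)) = -107520/(-8) = 13440
  a_2 = (3)(4)(13440) / (2(2 - 8)) = 161280/(-12) = -13440
  a_0 = (1)(2)(-13440) / (2(0 - 8)) = -26880/(-16) = 1680
Hence H_8(x) = 256 x^8 - 3584 x^6 + 13440 x^4 - 13440 x^2 + 1680.

H_8(x); series = 256 x^8 - 3584 x^6 + 13440 x^4 - 13440 x^2 + 1680


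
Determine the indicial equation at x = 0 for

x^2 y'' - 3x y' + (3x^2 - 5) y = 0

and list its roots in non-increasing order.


Divide by x^2 to reach normal form y'' + P_1(x) y' + P_2(x) y = 0 with P_1(x) = -3/x and P_2(x) = 3 - 5/x^2.
x = 0 is a singular point because the y'-coefficient -3/x has a pole at x = 0 and the y-coefficient 3 - 5/x^2 has a pole at x = 0.
It is a regular singular point because x P_1(x) = p(x) = -3 and x^2 P_2(x) = q(x) = 3x^2 - 5 are polynomials, hence analytic at x = 0.
p(0) = -3,  q(0) = -5.
Indicial equation: r(r-1) + p(0) r + q(0) = 0, i.e. r^2 + (p(0) - 1) r + q(0) = 0, i.e. r^2 - 4 r - 5 = 0.
Discriminant: (-4)^2 - 4(-5) = 36, so r = (4 ± 6)/2.
Solving: r_1 = 5, r_2 = -1.

indicial: r^2 - 4 r - 5 = 0; roots r_1 = 5, r_2 = -1


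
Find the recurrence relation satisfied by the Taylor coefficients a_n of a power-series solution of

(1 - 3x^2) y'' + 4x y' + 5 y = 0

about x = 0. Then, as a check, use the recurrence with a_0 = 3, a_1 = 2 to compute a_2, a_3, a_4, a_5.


Substitute y = sum_n a_n x^n.
(1 - 3 x^2) y'' contributes (n+2)(n+1) a_{n+2} - 3 n(n-1) a_n at x^n.
4 x y'(x) contributes 4 n a_n at x^n.
5 y(x) contributes 5 a_n at x^n.
Matching x^n: (n+2)(n+1) a_{n+2} + (-3 n(n-1) + 4 n + 5) a_n = 0.
Thus a_{n+2} = (3 n(n-1) - 4 n - 5) / ((n+1)(n+2)) * a_n.

Check with a_0 = 3, a_1 = 2 (apply the recurrence for n = 0, 1, 2, 3): a_0 = 3, a_1 = 2, a_2 = -15/2, a_3 = -3, a_4 = 35/8, a_5 = -3/20.

a_(n+2) = (3 n(n-1) - 4 n - 5) / ((n+1)(n+2)) * a_n; check: a_0 = 3, a_1 = 2, a_2 = -15/2, a_3 = -3, a_4 = 35/8, a_5 = -3/20


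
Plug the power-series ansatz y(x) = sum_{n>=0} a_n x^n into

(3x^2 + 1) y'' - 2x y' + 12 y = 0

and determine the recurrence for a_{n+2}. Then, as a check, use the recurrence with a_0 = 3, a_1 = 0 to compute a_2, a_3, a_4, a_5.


Substitute y = sum_n a_n x^n.
(1 + 3 x^2) y'' contributes (n+2)(n+1) a_{n+2} + 3 n(n-1) a_n at x^n.
-2 x y'(x) contributes -2 n a_n at x^n.
12 y(x) contributes 12 a_n at x^n.
Matching x^n: (n+2)(n+1) a_{n+2} + (3 n(n-1) - 2 n + 12) a_n = 0.
Thus a_{n+2} = (-3 n(n-1) + 2 n - 12) / ((n+1)(n+2)) * a_n.

Check with a_0 = 3, a_1 = 0 (apply the recurrence for n = 0, 1, 2, 3): a_0 = 3, a_1 = 0, a_2 = -18, a_3 = 0, a_4 = 21, a_5 = 0.

a_(n+2) = (-3 n(n-1) + 2 n - 12) / ((n+1)(n+2)) * a_n; check: a_0 = 3, a_1 = 0, a_2 = -18, a_3 = 0, a_4 = 21, a_5 = 0


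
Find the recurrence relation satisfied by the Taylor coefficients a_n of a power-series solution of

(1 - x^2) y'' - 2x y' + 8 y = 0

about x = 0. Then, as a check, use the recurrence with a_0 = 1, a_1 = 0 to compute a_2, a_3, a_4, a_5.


Substitute y = sum_n a_n x^n.
(1 - 1 x^2) y'' contributes (n+2)(n+1) a_{n+2} - n(n-1) a_n at x^n.
-2 x y'(x) contributes -2 n a_n at x^n.
8 y(x) contributes 8 a_n at x^n.
Matching x^n: (n+2)(n+1) a_{n+2} + (-n(n-1) - 2 n + 8) a_n = 0.
Thus a_{n+2} = (n(n-1) + 2 n - 8) / ((n+1)(n+2)) * a_n.

Check with a_0 = 1, a_1 = 0 (apply the recurrence for n = 0, 1, 2, 3): a_0 = 1, a_1 = 0, a_2 = -4, a_3 = 0, a_4 = 2/3, a_5 = 0.

a_(n+2) = (n(n-1) + 2 n - 8) / ((n+1)(n+2)) * a_n; check: a_0 = 1, a_1 = 0, a_2 = -4, a_3 = 0, a_4 = 2/3, a_5 = 0


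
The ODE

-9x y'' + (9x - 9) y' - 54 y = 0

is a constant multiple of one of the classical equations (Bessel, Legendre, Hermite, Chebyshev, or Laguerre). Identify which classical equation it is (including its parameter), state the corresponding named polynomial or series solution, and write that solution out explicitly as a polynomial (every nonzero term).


All three coefficients share the factor -9; dividing through by -9 gives  x y'' + (1 - x) y' + 6 y = 0.
This matches the Laguerre equation x y'' + (1 - x) y' + n y = 0 with n = 6; the polynomial solution is L_6(x).
With y = sum_k a_k x^k, matching x^k gives (k+1)k a_{k+1} + (k+1) a_{k+1} - k a_k + n a_k = 0, i.e. (k+1)^2 a_{k+1} = (k - n) a_k = (k - 6) a_k. The right side vanishes at k = 6, so the series terminates at degree 6.
Standard normalization L_n(0) = 1 gives a_0 = 1. Work upward with a_{k+1} = (k - 6) a_k / (k+1)^2:
  a_1 = (0 - 6)(1) / 1^2 = -6/1 = -6
  a_2 = (1 - 6)(-6) / 2^2 = 30/4 = 15/2
  a_3 = (2 - 6)(15/2) / 3^2 = -30/9 = -10/3
  a_4 = (3 - 6)(-10/3) / 4^2 = 10/16 = 5/8
  a_5 = (4 - 6)(5/8) / 5^2 = (-5/4)/25 = -1/20
  a_6 = (5 - 6)(-1/20) / 6^2 = (1/20)/36 = 1/720
Hence L_6(x) = x^6/720 - x^5/20 + 5 x^4/8 - 10 x^3/3 + 15 x^2/2 - 6 x + 1.

L_6(x); series = x^6/720 - x^5/20 + 5 x^4/8 - 10 x^3/3 + 15 x^2/2 - 6 x + 1


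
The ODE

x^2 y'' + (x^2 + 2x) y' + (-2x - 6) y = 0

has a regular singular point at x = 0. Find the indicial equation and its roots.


Divide by x^2 to reach normal form y'' + P_1(x) y' + P_2(x) y = 0 with P_1(x) = 1 + 2/x and P_2(x) = -2/x - 6/x^2.
x = 0 is a singular point because the y'-coefficient 1 + 2/x has a pole at x = 0 and the y-coefficient -2/x - 6/x^2 has a pole at x = 0.
It is a regular singular point because x P_1(x) = p(x) = x + 2 and x^2 P_2(x) = q(x) = -2x - 6 are polynomials, hence analytic at x = 0.
p(0) = 2,  q(0) = -6.
Indicial equation: r(r-1) + p(0) r + q(0) = 0, i.e. r^2 + (p(0) - 1) r + q(0) = 0, i.e. r^2 + 1 r - 6 = 0.
Discriminant: (1)^2 - 4(-6) = 25, so r = (-1 ± 5)/2.
Solving: r_1 = 2, r_2 = -3.

indicial: r^2 + 1 r - 6 = 0; roots r_1 = 2, r_2 = -3
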